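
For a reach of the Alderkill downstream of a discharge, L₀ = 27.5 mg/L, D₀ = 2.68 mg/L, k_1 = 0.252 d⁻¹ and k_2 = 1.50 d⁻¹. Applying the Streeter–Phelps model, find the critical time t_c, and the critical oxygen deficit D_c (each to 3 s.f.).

At the critical point dD/dt = 0, so k_1 L₀ e^(−k_1 t) = k_2 D. Substituting D(t) from the Streeter–Phelps equation and solving for t gives
t_c = ln[(k_2/k_1)(1 − D₀(k_2−k_1)/(k_1 L₀))] / (k_2−k_1).
Here k_2−k_1 = 1.248 d⁻¹ and 1 − D₀(k_2−k_1)/(k_1 L₀) = 1 − 2.68×1.248/(0.252×27.5) = 0.5174, so
t_c = ln(5.952 × 0.5174) / 1.248 = 1.125 / 1.248 = 0.9013 d.
D_c = (k_1/k_2) L₀ e^(−k_1 t_c) = (0.252/1.50) × 27.5 × e^(−0.252×0.9013) = 0.1680 × 27.5 × 0.7968 = 3.681 mg/L.

t_c ≈ 0.901 d; D_c ≈ 3.68 mg/L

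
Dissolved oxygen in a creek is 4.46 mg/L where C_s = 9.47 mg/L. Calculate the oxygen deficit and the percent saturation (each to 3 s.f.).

D ≈ 5.01 mg/L; 47.1 % saturation

D = C_s − C = 9.47 − 4.46 = 5.01 mg/L.
% saturation = 4.46/9.47 × 100 = 47.1 %.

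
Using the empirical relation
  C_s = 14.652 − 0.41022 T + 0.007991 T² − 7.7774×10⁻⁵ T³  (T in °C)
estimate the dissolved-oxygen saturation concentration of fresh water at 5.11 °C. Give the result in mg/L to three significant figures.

C_s ≈ 12.8 mg/L

C_s = 14.652 − 0.41022×5.11 + 0.007991×5.11² − 7.7774×10⁻⁵×5.11³ = 12.75 mg/L.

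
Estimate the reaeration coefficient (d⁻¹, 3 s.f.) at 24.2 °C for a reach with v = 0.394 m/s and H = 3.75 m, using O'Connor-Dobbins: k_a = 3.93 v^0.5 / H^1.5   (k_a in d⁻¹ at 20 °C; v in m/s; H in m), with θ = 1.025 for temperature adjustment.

k_a ≈ 0.377 d⁻¹

k_a(20) = 3.93 × 0.394^0.5 / 3.75^1.5 = 3.93 × 0.6277 / 7.262 = 0.3397 d⁻¹.
k_a(24.2) = 0.3397 × 1.025^(24.2−20) = 0.3397 × 1.109 = 0.3768 d⁻¹.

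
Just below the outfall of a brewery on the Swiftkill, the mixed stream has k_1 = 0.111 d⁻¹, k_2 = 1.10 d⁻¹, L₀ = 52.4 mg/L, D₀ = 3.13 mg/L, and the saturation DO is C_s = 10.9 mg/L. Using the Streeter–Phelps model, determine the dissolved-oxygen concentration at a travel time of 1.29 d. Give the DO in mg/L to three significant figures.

DO ≈ 6.47 mg/L

k_1 L₀/(k_2−k_1) = 0.111×52.4/(1.10−0.111) = 5.816/0.9890 = 5.881 mg/L.
e^(−k_1 t) = e^(−0.111×1.290) = 0.8666; e^(−k_2 t) = e^(−1.10×1.290) = 0.2420.
D = 5.881 × (0.8666 − 0.2420) + 3.13 × 0.2420 = 3.674 + 0.7573 = 4.431 mg/L.
DO = C_s − D = 10.9 − 4.431 = 6.469 mg/L.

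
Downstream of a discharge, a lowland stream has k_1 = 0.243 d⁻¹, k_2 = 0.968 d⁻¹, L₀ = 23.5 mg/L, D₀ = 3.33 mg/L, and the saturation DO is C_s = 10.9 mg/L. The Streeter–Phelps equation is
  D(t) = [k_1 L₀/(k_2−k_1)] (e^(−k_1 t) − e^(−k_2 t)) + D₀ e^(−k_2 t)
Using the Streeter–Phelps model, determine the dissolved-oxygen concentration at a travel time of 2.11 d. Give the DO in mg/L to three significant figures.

DO ≈ 6.77 mg/L

k_1 L₀/(k_2−k_1) = 0.243×23.5/(0.968−0.243) = 5.710/0.7250 = 7.877 mg/L.
e^(−k_1 t) = e^(−0.243×2.110) = 0.5989; e^(−k_2 t) = e^(−0.968×2.110) = 0.1297.
D = 7.877 × (0.5989 − 0.1297) + 3.33 × 0.1297 = 3.695 + 0.4319 = 4.127 mg/L.
DO = C_s − D = 10.9 − 4.127 = 6.773 mg/L.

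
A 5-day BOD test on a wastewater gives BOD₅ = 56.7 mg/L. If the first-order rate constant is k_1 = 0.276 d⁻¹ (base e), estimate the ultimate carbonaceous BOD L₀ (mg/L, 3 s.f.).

BOD₅ = L₀(1 − e^(−5k_1)) ⇒ L₀ = BOD₅ / (1 − e^(−5×0.276))
= 56.7 / (1 − 0.2516) = 56.7 / 0.7484 = 75.76 mg/L.

L₀ ≈ 75.8 mg/L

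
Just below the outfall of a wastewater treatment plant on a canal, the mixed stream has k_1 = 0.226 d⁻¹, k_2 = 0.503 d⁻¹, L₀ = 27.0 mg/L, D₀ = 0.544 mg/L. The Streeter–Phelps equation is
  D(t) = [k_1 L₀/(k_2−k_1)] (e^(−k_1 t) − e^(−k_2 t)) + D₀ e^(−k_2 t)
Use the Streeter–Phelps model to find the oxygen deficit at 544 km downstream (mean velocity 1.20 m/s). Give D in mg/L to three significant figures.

D ≈ 5.20 mg/L

Travel time t = x/v = 544 km / (1.20 m/s) = 544000 m / 1.20 m/s = 453300 s = 5.247 d.
k_1 L₀/(k_2−k_1) = 0.226×27.0/(0.503−0.226) = 6.102/0.2770 = 22.03 mg/L.
e^(−k_1 t) = e^(−0.226×5.247) = 0.3055; e^(−k_2 t) = e^(−0.503×5.247) = 0.07142.
D = 22.03 × (0.3055 − 0.07142) + 0.544 × 0.07142 = 5.157 + 0.03885 = 5.195 mg/L.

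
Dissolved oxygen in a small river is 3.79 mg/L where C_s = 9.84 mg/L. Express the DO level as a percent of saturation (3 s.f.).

38.5 % saturation

% saturation = C/C_s × 100 = 3.79/9.84 × 100 = 38.5 %.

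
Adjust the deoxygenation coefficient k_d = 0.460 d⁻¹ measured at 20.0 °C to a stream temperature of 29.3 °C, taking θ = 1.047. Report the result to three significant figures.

k_d(T₂) = k_d(T₁) · θ^(T₂−T₁) = 0.460 × 1.047^(29.3−20.0)
= 0.460 × 1.047^9.30 = 0.460 × 1.533 = 0.7051 d⁻¹.

k_d ≈ 0.705 d⁻¹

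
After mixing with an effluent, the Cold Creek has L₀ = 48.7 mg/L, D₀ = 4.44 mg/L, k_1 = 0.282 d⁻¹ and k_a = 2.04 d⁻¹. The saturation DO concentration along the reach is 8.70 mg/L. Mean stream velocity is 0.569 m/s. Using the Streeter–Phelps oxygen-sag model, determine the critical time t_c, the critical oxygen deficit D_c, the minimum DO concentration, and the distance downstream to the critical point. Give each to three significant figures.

At the critical point dD/dt = 0, so k_1 L₀ e^(−k_1 t) = k_a D. Substituting D(t) from the Streeter–Phelps equation and solving for t gives
t_c = ln[(k_a/k_1)(1 − D₀(k_a−k_1)/(k_1 L₀))] / (k_a−k_1).
Here k_a−k_1 = 1.758 d⁻¹ and 1 − D₀(k_a−k_1)/(k_1 L₀) = 1 − 4.44×1.758/(0.282×48.7) = 0.4316, so
t_c = ln(7.234 × 0.4316) / 1.758 = 1.139 / 1.758 = 0.6477 d.
L(t_c) = L₀ e^(−k_1 t_c) = 48.7 × 0.8331 = 40.57 mg/L, and at the critical point k_a D_c = k_1 L, so D_c = (0.282/2.04) × 40.57 = 5.608 mg/L.
Minimum DO = C_s − D_c = 8.70 − 5.608 = 3.092 mg/L.
x_c = v t_c = 0.569 m/s × 0.6477 d × 86400 s/d = 31840 m ≈ 31.8 km.

t_c ≈ 0.648 d; D_c ≈ 5.61 mg/L; min DO ≈ 3.09 mg/L; x_c ≈ 31.8 km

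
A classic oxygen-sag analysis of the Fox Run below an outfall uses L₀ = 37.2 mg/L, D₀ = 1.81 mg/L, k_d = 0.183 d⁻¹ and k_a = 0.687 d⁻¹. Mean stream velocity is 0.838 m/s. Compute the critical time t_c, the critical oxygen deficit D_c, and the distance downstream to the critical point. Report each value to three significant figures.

t_c ≈ 2.34 d; D_c ≈ 6.46 mg/L; x_c ≈ 169 km

With k_a/k_d = 3.754 and 1 − D₀(k_a−k_d)/(k_d L₀) = 0.8660,
t_c = ln(3.754 × 0.8660) / (0.687 − 0.183) = ln(3.251) / 0.5040 = 1.179/0.5040 = 2.339 d.
D_c = (k_d/k_a) L₀ e^(−k_d t_c) = (0.183/0.687) × 37.2 × e^(−0.183×2.339) = 0.2664 × 37.2 × 0.6518 = 6.458 mg/L.
x_c = v t_c = 0.838 m/s × 2.339 d × 86400 s/d = 169400 m ≈ 169 km.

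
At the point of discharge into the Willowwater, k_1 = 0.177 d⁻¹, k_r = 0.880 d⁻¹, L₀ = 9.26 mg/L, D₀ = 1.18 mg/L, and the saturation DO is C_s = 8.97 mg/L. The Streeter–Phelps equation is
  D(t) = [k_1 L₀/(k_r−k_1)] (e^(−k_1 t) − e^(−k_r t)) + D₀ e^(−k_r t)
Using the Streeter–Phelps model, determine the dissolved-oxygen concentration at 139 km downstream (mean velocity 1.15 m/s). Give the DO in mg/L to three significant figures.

DO ≈ 7.49 mg/L

Travel time t = x/v = 139 km / (1.15 m/s) = 139000 m / 1.15 m/s = 120900 s = 1.399 d.
k_1 L₀/(k_r−k_1) = 0.177×9.26/(0.880−0.177) = 1.639/0.7030 = 2.331 mg/L.
e^(−k_1 t) = e^(−0.177×1.399) = 0.7807; e^(−k_r t) = e^(−0.880×1.399) = 0.2920.
D = 2.331 × (0.7807 − 0.2920) + 1.18 × 0.2920 = 1.139 + 0.3445 = 1.484 mg/L.
DO = C_s − D = 8.97 − 1.484 = 7.486 mg/L.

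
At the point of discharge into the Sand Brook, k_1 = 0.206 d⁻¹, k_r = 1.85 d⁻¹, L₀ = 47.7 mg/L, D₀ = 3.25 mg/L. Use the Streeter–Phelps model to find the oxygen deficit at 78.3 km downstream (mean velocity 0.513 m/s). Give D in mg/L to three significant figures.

Travel time t = x/v = 78.3 km / (0.513 m/s) = 78300 m / 0.513 m/s = 152600 s = 1.767 d.
k_1 L₀/(k_r−k_1) = 0.206×47.7/(1.85−0.206) = 9.826/1.644 = 5.977 mg/L.
e^(−k_1 t) = e^(−0.206×1.767) = 0.6950; e^(−k_r t) = e^(−1.85×1.767) = 0.03808.
D = 5.977 × (0.6950 − 0.03808) + 3.25 × 0.03808 = 3.926 + 0.1237 = 4.050 mg/L.

D ≈ 4.05 mg/L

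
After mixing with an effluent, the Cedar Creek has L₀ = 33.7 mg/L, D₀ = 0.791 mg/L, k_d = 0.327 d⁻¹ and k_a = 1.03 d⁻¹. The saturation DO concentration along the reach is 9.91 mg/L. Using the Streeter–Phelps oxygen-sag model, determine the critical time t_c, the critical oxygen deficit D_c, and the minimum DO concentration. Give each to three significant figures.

t_c ≈ 1.56 d; D_c ≈ 6.43 mg/L; min DO ≈ 3.48 mg/L

t_c = [1/(k_a−k_d)] ln[(k_a/k_d)(1 − D₀(k_a−k_d)/(k_d L₀))]
= [1/(1.03−0.327)] ln[(1.03/0.327)(1 − 0.791×0.7030/(0.327×33.7))]
= (1/0.7030) ln[3.150 × 0.9495] = 1.422 × ln(2.991) = 1.422 × 1.096 = 1.558 d.
L(t_c) = L₀ e^(−k_d t_c) = 33.7 × 0.6007 = 20.24 mg/L, and at the critical point k_a D_c = k_d L, so D_c = (0.327/1.03) × 20.24 = 6.427 mg/L.
Minimum DO = C_s − D_c = 9.91 − 6.427 = 3.483 mg/L.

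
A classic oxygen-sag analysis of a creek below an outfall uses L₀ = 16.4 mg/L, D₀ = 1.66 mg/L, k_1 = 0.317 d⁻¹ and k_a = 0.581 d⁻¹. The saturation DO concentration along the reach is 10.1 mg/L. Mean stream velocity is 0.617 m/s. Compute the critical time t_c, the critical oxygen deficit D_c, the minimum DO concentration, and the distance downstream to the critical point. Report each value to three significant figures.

With k_a/k_1 = 1.833 and 1 − D₀(k_a−k_1)/(k_1 L₀) = 0.9157,
t_c = ln(1.833 × 0.9157) / (0.581 − 0.317) = ln(1.678) / 0.2640 = 0.5178/0.2640 = 1.961 d.
D_c = (k_1/k_a) L₀ e^(−k_1 t_c) = (0.317/0.581) × 16.4 × e^(−0.317×1.961) = 0.5456 × 16.4 × 0.5370 = 4.805 mg/L.
Minimum DO = C_s − D_c = 10.1 − 4.805 = 5.295 mg/L.
x_c = v t_c = 0.617 m/s × 1.961 d × 86400 s/d = 104600 m ≈ 105 km.

t_c ≈ 1.96 d; D_c ≈ 4.81 mg/L; min DO ≈ 5.29 mg/L; x_c ≈ 105 km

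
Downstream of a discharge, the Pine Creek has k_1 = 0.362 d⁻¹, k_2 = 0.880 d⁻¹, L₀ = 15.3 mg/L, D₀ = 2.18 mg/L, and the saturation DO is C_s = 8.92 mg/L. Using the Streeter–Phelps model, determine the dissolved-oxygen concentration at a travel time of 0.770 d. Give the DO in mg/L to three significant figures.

k_1 L₀/(k_2−k_1) = 0.362×15.3/(0.880−0.362) = 5.539/0.5180 = 10.69 mg/L.
e^(−k_1 t) = e^(−0.362×0.7700) = 0.7567; e^(−k_2 t) = e^(−0.880×0.7700) = 0.5078.
D = 10.69 × (0.7567 − 0.5078) + 2.18 × 0.5078 = 2.661 + 1.107 = 3.768 mg/L.
DO = C_s − D = 8.92 − 3.768 = 5.152 mg/L.

DO ≈ 5.15 mg/L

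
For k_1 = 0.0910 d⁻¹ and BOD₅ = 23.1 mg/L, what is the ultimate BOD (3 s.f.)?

L₀ ≈ 63.2 mg/L

BOD₅ = L₀(1 − e^(−5k_1)) ⇒ L₀ = BOD₅ / (1 − e^(−5×0.0910))
= 23.1 / (1 − 0.6344) = 23.1 / 0.3656 = 63.19 mg/L.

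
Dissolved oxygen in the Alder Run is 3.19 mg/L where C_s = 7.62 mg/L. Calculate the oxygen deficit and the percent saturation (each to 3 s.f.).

D = C_s − C = 7.62 − 3.19 = 4.43 mg/L.
% saturation = 3.19/7.62 × 100 = 41.9 %.

D ≈ 4.43 mg/L; 41.9 % saturation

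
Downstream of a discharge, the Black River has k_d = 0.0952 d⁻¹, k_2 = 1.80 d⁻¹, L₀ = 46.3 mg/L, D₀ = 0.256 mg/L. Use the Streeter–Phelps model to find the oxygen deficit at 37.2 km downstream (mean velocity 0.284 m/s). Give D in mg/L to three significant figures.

D ≈ 2.09 mg/L

Travel time t = x/v = 37.2 km / (0.284 m/s) = 37200 m / 0.284 m/s = 131000 s = 1.516 d.
k_d L₀/(k_2−k_d) = 0.0952×46.3/(1.80−0.0952) = 4.408/1.705 = 2.585 mg/L.
e^(−k_d t) = e^(−0.0952×1.516) = 0.8656; e^(−k_2 t) = e^(−1.80×1.516) = 0.06529.
D = 2.585 × (0.8656 − 0.06529) + 0.256 × 0.06529 = 2.069 + 0.01671 = 2.086 mg/L.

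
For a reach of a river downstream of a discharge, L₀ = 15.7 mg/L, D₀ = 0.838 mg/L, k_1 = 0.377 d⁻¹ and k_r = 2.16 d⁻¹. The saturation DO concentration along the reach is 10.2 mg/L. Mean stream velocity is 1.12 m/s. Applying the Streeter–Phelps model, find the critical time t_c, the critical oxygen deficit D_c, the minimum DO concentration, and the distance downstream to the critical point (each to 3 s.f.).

With k_r/k_1 = 5.729 and 1 − D₀(k_r−k_1)/(k_1 L₀) = 0.7476,
t_c = ln(5.729 × 0.7476) / (2.16 − 0.377) = ln(4.283) / 1.783 = 1.455/1.783 = 0.8159 d.
L(t_c) = L₀ e^(−k_1 t_c) = 15.7 × 0.7352 = 11.54 mg/L, and at the critical point k_r D_c = k_1 L, so D_c = (0.377/2.16) × 11.54 = 2.015 mg/L.
Minimum DO = C_s − D_c = 10.2 − 2.015 = 8.185 mg/L.
x_c = v t_c = 1.12 m/s × 0.8159 d × 86400 s/d = 78950 m ≈ 78.9 km.

t_c ≈ 0.816 d; D_c ≈ 2.01 mg/L; min DO ≈ 8.19 mg/L; x_c ≈ 78.9 km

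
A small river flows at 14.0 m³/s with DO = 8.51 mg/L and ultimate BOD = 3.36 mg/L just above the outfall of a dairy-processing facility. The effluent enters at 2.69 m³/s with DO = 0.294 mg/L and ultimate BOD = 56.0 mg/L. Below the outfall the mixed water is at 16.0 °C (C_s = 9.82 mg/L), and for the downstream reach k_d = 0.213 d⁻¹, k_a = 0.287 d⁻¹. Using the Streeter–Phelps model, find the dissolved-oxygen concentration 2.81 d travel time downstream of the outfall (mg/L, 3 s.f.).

DO ≈ 5.13 mg/L

Mixed DO = (14.0×8.51 + 2.69×0.294)/(14.0+2.69) = 119.9/16.69 = 7.186 mg/L.
Mixed L₀ = (14.0×3.36 + 2.69×56.0)/(16.69) = 197.7/16.69 = 11.84 mg/L.
Initial deficit D₀ = C_s − DO₀ = 9.82 − 7.186 = 2.634 mg/L.
D(2.81) = [0.213×11.84/(0.287−0.213)](e^(−0.213×2.81) − e^(−0.287×2.81)) + 2.634 e^(−0.287×2.81)
= 34.09 × (0.5496 − 0.4464) + 2.634 × 0.4464 = 4.694 mg/L.
DO = 9.82 − 4.694 = 5.126 mg/L.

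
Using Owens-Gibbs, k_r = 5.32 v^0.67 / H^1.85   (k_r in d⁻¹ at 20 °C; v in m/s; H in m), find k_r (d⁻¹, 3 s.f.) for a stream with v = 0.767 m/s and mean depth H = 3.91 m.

k_r ≈ 0.357 d⁻¹

k_r = 5.32 × 0.767^0.67 / 3.91^1.85 = 5.32 × 0.8372 / 12.46 = 0.3574 d⁻¹.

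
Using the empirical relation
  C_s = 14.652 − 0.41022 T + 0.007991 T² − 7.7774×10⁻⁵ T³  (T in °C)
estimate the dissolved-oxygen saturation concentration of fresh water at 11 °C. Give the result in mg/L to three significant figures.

C_s = 14.652 − 0.41022×11 + 0.007991×11² − 7.7774×10⁻⁵×11³ = 11.00 mg/L.

C_s ≈ 11.0 mg/L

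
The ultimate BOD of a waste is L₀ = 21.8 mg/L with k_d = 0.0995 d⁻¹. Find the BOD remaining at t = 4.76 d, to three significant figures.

L ≈ 13.6 mg/L

L_t = L₀ e^(−k_d t) = 21.8 × e^(−0.0995×4.76) = 21.8 × 0.6227 = 13.58 mg/L.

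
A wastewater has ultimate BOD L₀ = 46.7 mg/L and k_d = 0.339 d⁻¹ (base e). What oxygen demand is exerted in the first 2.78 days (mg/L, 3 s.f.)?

y ≈ 28.5 mg/L

y_t = L₀(1 − e^(−k_d t)) = 46.7 × (1 − e^(−0.339×2.78))
= 46.7 × (1 − 0.3897) = 46.7 × 0.6103 = 28.50 mg/L.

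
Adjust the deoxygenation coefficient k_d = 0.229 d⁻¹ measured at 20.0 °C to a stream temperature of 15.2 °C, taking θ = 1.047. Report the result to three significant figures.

k_d(T₂) = k_d(T₁) · θ^(T₂−T₁) = 0.229 × 1.047^(15.2−20.0)
= 0.229 × 1.047^-4.80 = 0.229 × 0.8022 = 0.1837 d⁻¹.

k_d ≈ 0.184 d⁻¹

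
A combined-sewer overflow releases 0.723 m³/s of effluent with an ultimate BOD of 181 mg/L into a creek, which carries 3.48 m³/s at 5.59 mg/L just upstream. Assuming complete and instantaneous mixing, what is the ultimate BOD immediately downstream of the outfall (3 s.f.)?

Flow-weighted mixing: C = (Q_r C_r + Q_w C_w)/(Q_r + Q_w)
= (3.48×5.59 + 0.723×181)/(3.48 + 0.723) = 150.3/4.203 = 35.76 mg/L.

35.8 mg/L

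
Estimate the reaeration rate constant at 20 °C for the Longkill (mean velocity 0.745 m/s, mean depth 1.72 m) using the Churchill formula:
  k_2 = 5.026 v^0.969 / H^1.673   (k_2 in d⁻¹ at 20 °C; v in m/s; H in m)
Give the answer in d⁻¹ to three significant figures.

k_2 ≈ 1.53 d⁻¹

k_2 = 5.026 × 0.745^0.969 / 1.72^1.673 = 5.026 × 0.7518 / 2.478 = 1.525 d⁻¹.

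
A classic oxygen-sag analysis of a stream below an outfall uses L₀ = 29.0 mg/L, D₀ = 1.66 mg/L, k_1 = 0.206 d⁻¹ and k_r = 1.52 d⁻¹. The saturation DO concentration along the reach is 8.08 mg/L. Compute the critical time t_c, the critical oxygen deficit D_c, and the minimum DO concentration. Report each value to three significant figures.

With k_r/k_1 = 7.379 and 1 − D₀(k_r−k_1)/(k_1 L₀) = 0.6349,
t_c = ln(7.379 × 0.6349) / (1.52 − 0.206) = ln(4.685) / 1.314 = 1.544/1.314 = 1.175 d.
D_c = (k_1/k_r) L₀ e^(−k_1 t_c) = (0.206/1.52) × 29.0 × e^(−0.206×1.175) = 0.1355 × 29.0 × 0.7850 = 3.085 mg/L.
Minimum DO = C_s − D_c = 8.08 − 3.085 = 4.995 mg/L.

t_c ≈ 1.18 d; D_c ≈ 3.09 mg/L; min DO ≈ 4.99 mg/L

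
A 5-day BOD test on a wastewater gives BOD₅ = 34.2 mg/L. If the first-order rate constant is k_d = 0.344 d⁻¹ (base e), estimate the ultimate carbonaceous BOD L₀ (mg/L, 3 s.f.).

BOD₅ = L₀(1 − e^(−5k_d)) ⇒ L₀ = BOD₅ / (1 − e^(−5×0.344))
= 34.2 / (1 − 0.1791) = 34.2 / 0.8209 = 41.66 mg/L.

L₀ ≈ 41.7 mg/L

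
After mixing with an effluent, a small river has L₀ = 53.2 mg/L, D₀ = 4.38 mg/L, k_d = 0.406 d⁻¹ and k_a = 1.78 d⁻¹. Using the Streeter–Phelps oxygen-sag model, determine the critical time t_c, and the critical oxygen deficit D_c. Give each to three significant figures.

t_c ≈ 0.838 d; D_c ≈ 8.63 mg/L

At the critical point dD/dt = 0, so k_d L₀ e^(−k_d t) = k_a D. Substituting D(t) from the Streeter–Phelps equation and solving for t gives
t_c = ln[(k_a/k_d)(1 − D₀(k_a−k_d)/(k_d L₀))] / (k_a−k_d).
Here k_a−k_d = 1.374 d⁻¹ and 1 − D₀(k_a−k_d)/(k_d L₀) = 1 − 4.38×1.374/(0.406×53.2) = 0.7214, so
t_c = ln(4.384 × 0.7214) / 1.374 = 1.151 / 1.374 = 0.8380 d.
D_c = (k_d/k_a) L₀ e^(−k_d t_c) = (0.406/1.78) × 53.2 × e^(−0.406×0.8380) = 0.2281 × 53.2 × 0.7116 = 8.635 mg/L.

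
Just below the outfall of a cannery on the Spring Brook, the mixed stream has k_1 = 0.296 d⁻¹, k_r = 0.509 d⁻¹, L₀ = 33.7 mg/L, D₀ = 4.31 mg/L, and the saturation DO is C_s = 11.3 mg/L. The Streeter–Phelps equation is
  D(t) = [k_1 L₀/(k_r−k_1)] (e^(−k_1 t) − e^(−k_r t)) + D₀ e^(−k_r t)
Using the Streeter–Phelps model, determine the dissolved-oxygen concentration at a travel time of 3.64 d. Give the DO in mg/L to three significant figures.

k_1 L₀/(k_r−k_1) = 0.296×33.7/(0.509−0.296) = 9.975/0.2130 = 46.83 mg/L.
e^(−k_1 t) = e^(−0.296×3.640) = 0.3405; e^(−k_r t) = e^(−0.509×3.640) = 0.1568.
D = 46.83 × (0.3405 − 0.1568) + 4.31 × 0.1568 = 8.601 + 0.6758 = 9.277 mg/L.
DO = C_s − D = 11.3 − 9.277 = 2.023 mg/L.

DO ≈ 2.02 mg/L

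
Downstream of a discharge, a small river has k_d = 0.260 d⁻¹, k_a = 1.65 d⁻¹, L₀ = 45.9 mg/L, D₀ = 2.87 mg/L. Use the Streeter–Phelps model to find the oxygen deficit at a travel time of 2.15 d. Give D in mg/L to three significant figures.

D ≈ 4.74 mg/L

k_d L₀/(k_a−k_d) = 0.260×45.9/(1.65−0.260) = 11.93/1.390 = 8.586 mg/L.
e^(−k_d t) = e^(−0.260×2.150) = 0.5718; e^(−k_a t) = e^(−1.65×2.150) = 0.02880.
D = 8.586 × (0.5718 − 0.02880) + 2.87 × 0.02880 = 4.662 + 0.08265 = 4.744 mg/L.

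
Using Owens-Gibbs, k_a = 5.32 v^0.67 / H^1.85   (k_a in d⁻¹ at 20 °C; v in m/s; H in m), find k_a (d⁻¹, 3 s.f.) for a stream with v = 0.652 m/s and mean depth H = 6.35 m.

k_a ≈ 0.131 d⁻¹

k_a = 5.32 × 0.652^0.67 / 6.35^1.85 = 5.32 × 0.7508 / 30.56 = 0.1307 d⁻¹.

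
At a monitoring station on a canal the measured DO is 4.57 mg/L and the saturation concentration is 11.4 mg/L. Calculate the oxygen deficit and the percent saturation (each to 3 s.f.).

D = C_s − C = 11.4 − 4.57 = 6.83 mg/L.
% saturation = 4.57/11.4 × 100 = 40.1 %.

D ≈ 6.83 mg/L; 40.1 % saturation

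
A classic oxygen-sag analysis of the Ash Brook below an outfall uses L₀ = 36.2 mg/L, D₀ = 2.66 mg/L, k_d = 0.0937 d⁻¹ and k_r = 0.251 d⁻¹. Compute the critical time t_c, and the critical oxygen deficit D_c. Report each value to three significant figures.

t_c = [1/(k_r−k_d)] ln[(k_r/k_d)(1 − D₀(k_r−k_d)/(k_d L₀))]
= [1/(0.251−0.0937)] ln[(0.251/0.0937)(1 − 2.66×0.1573/(0.0937×36.2))]
= (1/0.1573) ln[2.679 × 0.8766] = 6.357 × ln(2.348) = 6.357 × 0.8537 = 5.427 d.
L(t_c) = L₀ e^(−k_d t_c) = 36.2 × 0.6014 = 21.77 mg/L, and at the critical point k_r D_c = k_d L, so D_c = (0.0937/0.251) × 21.77 = 8.127 mg/L.

t_c ≈ 5.43 d; D_c ≈ 8.13 mg/L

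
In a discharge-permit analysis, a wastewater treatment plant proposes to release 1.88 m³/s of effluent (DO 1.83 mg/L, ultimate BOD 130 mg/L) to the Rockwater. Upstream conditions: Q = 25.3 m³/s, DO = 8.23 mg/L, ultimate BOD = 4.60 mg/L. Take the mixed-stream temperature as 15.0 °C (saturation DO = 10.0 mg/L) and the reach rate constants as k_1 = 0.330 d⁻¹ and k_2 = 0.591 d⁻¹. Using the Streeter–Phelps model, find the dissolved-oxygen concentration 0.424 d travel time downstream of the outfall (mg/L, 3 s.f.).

Mixed DO = (25.3×8.23 + 1.88×1.83)/(25.3+1.88) = 211.7/27.18 = 7.787 mg/L.
Mixed L₀ = (25.3×4.60 + 1.88×130)/(27.18) = 360.8/27.18 = 13.27 mg/L.
Initial deficit D₀ = C_s − DO₀ = 10.0 − 7.787 = 2.213 mg/L.
D(0.424) = [0.330×13.27/(0.591−0.330)](e^(−0.330×0.424) − e^(−0.591×0.424)) + 2.213 e^(−0.591×0.424)
= 16.78 × (0.8694 − 0.7783) + 2.213 × 0.7783 = 3.251 mg/L.
DO = 10.0 − 3.251 = 6.749 mg/L.

DO ≈ 6.75 mg/L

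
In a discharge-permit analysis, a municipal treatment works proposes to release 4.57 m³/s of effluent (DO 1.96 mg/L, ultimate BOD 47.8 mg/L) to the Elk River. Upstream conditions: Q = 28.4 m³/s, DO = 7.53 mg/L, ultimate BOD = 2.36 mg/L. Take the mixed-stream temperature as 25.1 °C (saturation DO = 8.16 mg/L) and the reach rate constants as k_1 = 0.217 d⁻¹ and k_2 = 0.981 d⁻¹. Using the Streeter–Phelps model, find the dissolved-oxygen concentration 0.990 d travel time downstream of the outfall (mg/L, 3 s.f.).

Mixed DO = (28.4×7.53 + 4.57×1.96)/(28.4+4.57) = 222.8/32.97 = 6.758 mg/L.
Mixed L₀ = (28.4×2.36 + 4.57×47.8)/(32.97) = 285.5/32.97 = 8.658 mg/L.
Initial deficit D₀ = C_s − DO₀ = 8.16 − 6.758 = 1.402 mg/L.
D(0.990) = [0.217×8.658/(0.981−0.217)](e^(−0.217×0.990) − e^(−0.981×0.990)) + 1.402 e^(−0.981×0.990)
= 2.459 × (0.8067 − 0.3786) + 1.402 × 0.3786 = 1.584 mg/L.
DO = 8.16 − 1.584 = 6.576 mg/L.

DO ≈ 6.58 mg/L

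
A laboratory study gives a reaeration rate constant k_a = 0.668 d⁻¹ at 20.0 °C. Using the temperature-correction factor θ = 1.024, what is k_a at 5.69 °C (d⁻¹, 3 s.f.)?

k_a ≈ 0.476 d⁻¹

k_a(T₂) = k_a(T₁) · θ^(T₂−T₁) = 0.668 × 1.024^(5.69−20.0)
= 0.668 × 1.024^-14.3 = 0.668 × 0.7122 = 0.4758 d⁻¹.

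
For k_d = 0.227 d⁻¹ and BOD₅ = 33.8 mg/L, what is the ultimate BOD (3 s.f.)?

BOD₅ = L₀(1 − e^(−5k_d)) ⇒ L₀ = BOD₅ / (1 − e^(−5×0.227))
= 33.8 / (1 − 0.3214) = 33.8 / 0.6786 = 49.81 mg/L.

L₀ ≈ 49.8 mg/L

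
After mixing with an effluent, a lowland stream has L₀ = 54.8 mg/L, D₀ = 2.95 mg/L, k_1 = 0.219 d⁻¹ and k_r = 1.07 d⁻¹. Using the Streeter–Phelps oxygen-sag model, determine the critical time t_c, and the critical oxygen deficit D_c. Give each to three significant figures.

t_c ≈ 1.59 d; D_c ≈ 7.92 mg/L

At the critical point dD/dt = 0, so k_1 L₀ e^(−k_1 t) = k_r D. Substituting D(t) from the Streeter–Phelps equation and solving for t gives
t_c = ln[(k_r/k_1)(1 − D₀(k_r−k_1)/(k_1 L₀))] / (k_r−k_1).
Here k_r−k_1 = 0.8510 d⁻¹ and 1 − D₀(k_r−k_1)/(k_1 L₀) = 1 − 2.95×0.8510/(0.219×54.8) = 0.7908, so
t_c = ln(4.886 × 0.7908) / 0.8510 = 1.352 / 0.8510 = 1.588 d.
L(t_c) = L₀ e^(−k_1 t_c) = 54.8 × 0.7062 = 38.70 mg/L, and at the critical point k_r D_c = k_1 L, so D_c = (0.219/1.07) × 38.70 = 7.921 mg/L.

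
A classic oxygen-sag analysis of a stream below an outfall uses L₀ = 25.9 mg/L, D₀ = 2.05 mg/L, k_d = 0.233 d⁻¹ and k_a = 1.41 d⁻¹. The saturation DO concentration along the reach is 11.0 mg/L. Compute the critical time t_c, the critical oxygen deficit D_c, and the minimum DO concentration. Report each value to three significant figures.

t_c = [1/(k_a−k_d)] ln[(k_a/k_d)(1 − D₀(k_a−k_d)/(k_d L₀))]
= [1/(1.41−0.233)] ln[(1.41/0.233)(1 − 2.05×1.177/(0.233×25.9))]
= (1/1.177) ln[6.052 × 0.6002] = 0.8496 × ln(3.632) = 0.8496 × 1.290 = 1.096 d.
L(t_c) = L₀ e^(−k_d t_c) = 25.9 × 0.7747 = 20.06 mg/L, and at the critical point k_a D_c = k_d L, so D_c = (0.233/1.41) × 20.06 = 3.316 mg/L.
Minimum DO = C_s − D_c = 11.0 − 3.316 = 7.684 mg/L.

t_c ≈ 1.10 d; D_c ≈ 3.32 mg/L; min DO ≈ 7.68 mg/L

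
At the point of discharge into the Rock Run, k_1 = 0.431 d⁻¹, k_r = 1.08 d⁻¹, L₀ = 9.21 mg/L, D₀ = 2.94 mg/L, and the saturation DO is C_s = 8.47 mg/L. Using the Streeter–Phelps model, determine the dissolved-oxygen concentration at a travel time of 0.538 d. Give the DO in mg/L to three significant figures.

DO ≈ 5.40 mg/L

k_1 L₀/(k_r−k_1) = 0.431×9.21/(1.08−0.431) = 3.970/0.6490 = 6.116 mg/L.
e^(−k_1 t) = e^(−0.431×0.5380) = 0.7930; e^(−k_r t) = e^(−1.08×0.5380) = 0.5593.
D = 6.116 × (0.7930 − 0.5593) + 2.94 × 0.5593 = 1.430 + 1.644 = 3.074 mg/L.
DO = C_s − D = 8.47 − 3.074 = 5.396 mg/L.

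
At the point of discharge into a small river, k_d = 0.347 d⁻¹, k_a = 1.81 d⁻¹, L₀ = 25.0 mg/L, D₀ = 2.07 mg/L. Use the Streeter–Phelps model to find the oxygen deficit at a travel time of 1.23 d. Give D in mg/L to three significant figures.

D ≈ 3.45 mg/L

k_d L₀/(k_a−k_d) = 0.347×25.0/(1.81−0.347) = 8.675/1.463 = 5.930 mg/L.
e^(−k_d t) = e^(−0.347×1.230) = 0.6526; e^(−k_a t) = e^(−1.81×1.230) = 0.1079.
D = 5.930 × (0.6526 − 0.1079) + 2.07 × 0.1079 = 3.230 + 0.2234 = 3.453 mg/L.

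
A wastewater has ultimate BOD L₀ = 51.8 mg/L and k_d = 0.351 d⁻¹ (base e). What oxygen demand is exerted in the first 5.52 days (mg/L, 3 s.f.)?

y ≈ 44.3 mg/L

y_t = L₀(1 − e^(−k_d t)) = 51.8 × (1 − e^(−0.351×5.52))
= 51.8 × (1 − 0.1441) = 51.8 × 0.8559 = 44.34 mg/L.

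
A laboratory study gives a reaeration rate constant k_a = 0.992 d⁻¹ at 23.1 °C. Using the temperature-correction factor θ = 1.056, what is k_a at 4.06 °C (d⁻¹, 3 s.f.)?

k_a(T₂) = k_a(T₁) · θ^(T₂−T₁) = 0.992 × 1.056^(4.06−23.1)
= 0.992 × 1.056^-19.0 = 0.992 × 0.3544 = 0.3515 d⁻¹.

k_a ≈ 0.352 d⁻¹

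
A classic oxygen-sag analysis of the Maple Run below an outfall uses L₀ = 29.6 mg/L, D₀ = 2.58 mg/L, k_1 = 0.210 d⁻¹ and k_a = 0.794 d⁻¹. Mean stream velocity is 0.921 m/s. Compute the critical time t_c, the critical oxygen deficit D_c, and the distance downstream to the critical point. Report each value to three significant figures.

t_c = [1/(k_a−k_1)] ln[(k_a/k_1)(1 − D₀(k_a−k_1)/(k_1 L₀))]
= [1/(0.794−0.210)] ln[(0.794/0.210)(1 − 2.58×0.5840/(0.210×29.6))]
= (1/0.5840) ln[3.781 × 0.7576] = 1.712 × ln(2.864) = 1.712 × 1.052 = 1.802 d.
L(t_c) = L₀ e^(−k_1 t_c) = 29.6 × 0.6849 = 20.27 mg/L, and at the critical point k_a D_c = k_1 L, so D_c = (0.210/0.794) × 20.27 = 5.362 mg/L.
x_c = v t_c = 0.921 m/s × 1.802 d × 86400 s/d = 143400 m ≈ 143 km.

t_c ≈ 1.80 d; D_c ≈ 5.36 mg/L; x_c ≈ 143 km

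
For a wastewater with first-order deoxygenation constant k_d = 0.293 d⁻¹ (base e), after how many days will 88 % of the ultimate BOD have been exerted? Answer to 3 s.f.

y/L₀ = 1 − e^(−k_d t) = 0.88 ⇒ e^(−k_d t) = 0.120
t = −ln(0.120) / 0.293 = 2.120 / 0.293 = 7.236 d.

t ≈ 7.24 d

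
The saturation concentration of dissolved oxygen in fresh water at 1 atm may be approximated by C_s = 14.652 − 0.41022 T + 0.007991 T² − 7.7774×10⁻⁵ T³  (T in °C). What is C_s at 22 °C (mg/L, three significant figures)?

C_s ≈ 8.67 mg/L

C_s = 14.652 − 0.41022×22 + 0.007991×22² − 7.7774×10⁻⁵×22³ = 8.667 mg/L.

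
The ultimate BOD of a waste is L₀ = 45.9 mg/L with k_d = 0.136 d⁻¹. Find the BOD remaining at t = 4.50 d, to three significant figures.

L_t = L₀ e^(−k_d t) = 45.9 × e^(−0.136×4.50) = 45.9 × 0.5423 = 24.89 mg/L.

L ≈ 24.9 mg/L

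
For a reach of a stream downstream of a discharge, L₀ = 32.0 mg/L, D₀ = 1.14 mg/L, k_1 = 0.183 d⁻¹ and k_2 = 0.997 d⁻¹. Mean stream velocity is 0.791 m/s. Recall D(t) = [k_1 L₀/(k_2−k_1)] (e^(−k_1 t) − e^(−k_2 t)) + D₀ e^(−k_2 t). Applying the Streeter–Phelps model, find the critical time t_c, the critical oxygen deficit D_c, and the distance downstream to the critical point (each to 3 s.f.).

t_c ≈ 1.87 d; D_c ≈ 4.17 mg/L; x_c ≈ 128 km

At the critical point dD/dt = 0, so k_1 L₀ e^(−k_1 t) = k_2 D. Substituting D(t) from the Streeter–Phelps equation and solving for t gives
t_c = ln[(k_2/k_1)(1 − D₀(k_2−k_1)/(k_1 L₀))] / (k_2−k_1).
Here k_2−k_1 = 0.8140 d⁻¹ and 1 − D₀(k_2−k_1)/(k_1 L₀) = 1 − 1.14×0.8140/(0.183×32.0) = 0.8415, so
t_c = ln(5.448 × 0.8415) / 0.8140 = 1.523 / 0.8140 = 1.871 d.
L(t_c) = L₀ e^(−k_1 t_c) = 32.0 × 0.7101 = 22.72 mg/L, and at the critical point k_2 D_c = k_1 L, so D_c = (0.183/0.997) × 22.72 = 4.171 mg/L.
x_c = v t_c = 0.791 m/s × 1.871 d × 86400 s/d = 127800 m ≈ 128 km.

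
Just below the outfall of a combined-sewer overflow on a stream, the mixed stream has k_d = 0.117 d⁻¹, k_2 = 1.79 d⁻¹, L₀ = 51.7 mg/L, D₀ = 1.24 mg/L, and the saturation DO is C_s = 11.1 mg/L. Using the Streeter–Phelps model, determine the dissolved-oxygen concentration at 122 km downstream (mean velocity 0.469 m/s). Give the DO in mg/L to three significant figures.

Travel time t = x/v = 122 km / (0.469 m/s) = 122000 m / 0.469 m/s = 260100 s = 3.011 d.
k_d L₀/(k_2−k_d) = 0.117×51.7/(1.79−0.117) = 6.049/1.673 = 3.616 mg/L.
e^(−k_d t) = e^(−0.117×3.011) = 0.7031; e^(−k_2 t) = e^(−1.79×3.011) = 0.004566.
D = 3.616 × (0.7031 − 0.004566) + 1.24 × 0.004566 = 2.526 + 0.005661 = 2.531 mg/L.
DO = C_s − D = 11.1 − 2.531 = 8.569 mg/L.

DO ≈ 8.57 mg/L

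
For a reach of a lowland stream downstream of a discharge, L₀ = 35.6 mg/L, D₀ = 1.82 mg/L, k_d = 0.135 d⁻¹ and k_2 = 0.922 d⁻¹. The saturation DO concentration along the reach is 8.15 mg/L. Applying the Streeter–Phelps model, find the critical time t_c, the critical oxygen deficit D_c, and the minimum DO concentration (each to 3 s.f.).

t_c ≈ 1.99 d; D_c ≈ 3.98 mg/L; min DO ≈ 4.17 mg/L

With k_2/k_d = 6.830 and 1 − D₀(k_2−k_d)/(k_d L₀) = 0.7020,
t_c = ln(6.830 × 0.7020) / (0.922 − 0.135) = ln(4.794) / 0.7870 = 1.567/0.7870 = 1.992 d.
D_c = (k_d/k_2) L₀ e^(−k_d t_c) = (0.135/0.922) × 35.6 × e^(−0.135×1.992) = 0.1464 × 35.6 × 0.7642 = 3.984 mg/L.
Minimum DO = C_s − D_c = 8.15 − 3.984 = 4.166 mg/L.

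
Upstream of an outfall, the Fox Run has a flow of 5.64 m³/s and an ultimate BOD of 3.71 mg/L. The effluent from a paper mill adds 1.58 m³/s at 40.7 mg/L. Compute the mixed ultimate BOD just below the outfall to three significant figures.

11.8 mg/L

Flow-weighted mixing: C = (Q_r C_r + Q_w C_w)/(Q_r + Q_w)
= (5.64×3.71 + 1.58×40.7)/(5.64 + 1.58) = 85.23/7.220 = 11.80 mg/L.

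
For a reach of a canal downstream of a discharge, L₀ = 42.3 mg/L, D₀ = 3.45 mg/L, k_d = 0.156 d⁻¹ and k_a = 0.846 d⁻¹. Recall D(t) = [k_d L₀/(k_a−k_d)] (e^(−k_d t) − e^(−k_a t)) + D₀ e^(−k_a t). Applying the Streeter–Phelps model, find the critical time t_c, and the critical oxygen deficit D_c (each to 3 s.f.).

t_c ≈ 1.80 d; D_c ≈ 5.89 mg/L

With k_a/k_d = 5.423 and 1 − D₀(k_a−k_d)/(k_d L₀) = 0.6393,
t_c = ln(5.423 × 0.6393) / (0.846 − 0.156) = ln(3.467) / 0.6900 = 1.243/0.6900 = 1.802 d.
D_c = (k_d/k_a) L₀ e^(−k_d t_c) = (0.156/0.846) × 42.3 × e^(−0.156×1.802) = 0.1844 × 42.3 × 0.7550 = 5.889 mg/L.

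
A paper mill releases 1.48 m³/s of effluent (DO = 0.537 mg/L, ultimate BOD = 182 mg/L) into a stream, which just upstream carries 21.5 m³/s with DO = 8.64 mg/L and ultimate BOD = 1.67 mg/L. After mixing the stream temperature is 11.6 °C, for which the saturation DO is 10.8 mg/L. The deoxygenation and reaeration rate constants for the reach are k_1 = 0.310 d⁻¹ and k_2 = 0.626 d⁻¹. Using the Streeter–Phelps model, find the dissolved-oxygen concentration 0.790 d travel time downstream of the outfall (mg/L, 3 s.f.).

DO ≈ 6.91 mg/L

Mixed DO = (21.5×8.64 + 1.48×0.537)/(21.5+1.48) = 186.6/22.98 = 8.118 mg/L.
Mixed L₀ = (21.5×1.67 + 1.48×182)/(22.98) = 305.3/22.98 = 13.28 mg/L.
Initial deficit D₀ = C_s − DO₀ = 10.8 − 8.118 = 2.682 mg/L.
D(0.790) = [0.310×13.28/(0.626−0.310)](e^(−0.310×0.790) − e^(−0.626×0.790)) + 2.682 e^(−0.626×0.790)
= 13.03 × (0.7828 − 0.6099) + 2.682 × 0.6099 = 3.889 mg/L.
DO = 10.8 − 3.889 = 6.911 mg/L.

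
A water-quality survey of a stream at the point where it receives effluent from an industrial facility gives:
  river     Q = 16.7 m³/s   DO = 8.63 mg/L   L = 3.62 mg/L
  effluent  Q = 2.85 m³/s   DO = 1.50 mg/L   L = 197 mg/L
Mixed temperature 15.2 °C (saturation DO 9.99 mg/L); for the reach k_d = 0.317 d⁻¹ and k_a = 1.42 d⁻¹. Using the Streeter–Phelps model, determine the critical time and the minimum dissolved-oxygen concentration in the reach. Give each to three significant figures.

Mixed DO = (16.7×8.63 + 2.85×1.50)/(16.7+2.85) = 148.4/19.55 = 7.591 mg/L.
Mixed L₀ = (16.7×3.62 + 2.85×197)/(19.55) = 621.9/19.55 = 31.81 mg/L.
Initial deficit D₀ = C_s − DO₀ = 9.99 − 7.591 = 2.399 mg/L.
t_c = (1/1.103) ln[(1.42/0.317)(1 − 2.399×1.103/(0.317×31.81))] = 0.9066 × ln(3.304) = 1.083 d.
D_c = (0.317/1.42) × 31.81 × e^(−0.317×1.083) = 0.2232 × 31.81 × 0.7093 = 5.037 mg/L.
Minimum DO = 9.99 − 5.037 = 4.953 mg/L.

t_c ≈ 1.08 d; minimum DO ≈ 4.95 mg/L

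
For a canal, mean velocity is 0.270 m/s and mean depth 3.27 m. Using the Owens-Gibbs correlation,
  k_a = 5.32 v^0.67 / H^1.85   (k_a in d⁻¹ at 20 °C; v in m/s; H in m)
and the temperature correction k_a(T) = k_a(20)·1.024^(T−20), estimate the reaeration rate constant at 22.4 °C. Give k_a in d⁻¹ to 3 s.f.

k_a(20) = 5.32 × 0.270^0.67 / 3.27^1.85 = 5.32 × 0.4159 / 8.952 = 0.2472 d⁻¹.
k_a(22.4) = 0.2472 × 1.024^(22.4−20) = 0.2472 × 1.059 = 0.2617 d⁻¹.

k_a ≈ 0.262 d⁻¹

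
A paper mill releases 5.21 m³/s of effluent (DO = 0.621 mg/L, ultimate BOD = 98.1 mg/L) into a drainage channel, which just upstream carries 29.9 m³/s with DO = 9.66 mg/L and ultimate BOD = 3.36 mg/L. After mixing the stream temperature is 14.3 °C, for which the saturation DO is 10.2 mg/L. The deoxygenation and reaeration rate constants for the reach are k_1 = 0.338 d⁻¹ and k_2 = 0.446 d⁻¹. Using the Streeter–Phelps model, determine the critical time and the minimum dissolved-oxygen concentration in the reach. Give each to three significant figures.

Mixed DO = (29.9×9.66 + 5.21×0.621)/(29.9+5.21) = 292.1/35.11 = 8.319 mg/L.
Mixed L₀ = (29.9×3.36 + 5.21×98.1)/(35.11) = 611.6/35.11 = 17.42 mg/L.
Initial deficit D₀ = C_s − DO₀ = 10.2 − 8.319 = 1.881 mg/L.
t_c = (1/0.1080) ln[(0.446/0.338)(1 − 1.881×0.1080/(0.338×17.42))] = 9.259 × ln(1.274) = 2.242 d.
D_c = (0.338/0.446) × 17.42 × e^(−0.338×2.242) = 0.7578 × 17.42 × 0.4687 = 6.187 mg/L.
Minimum DO = 10.2 − 6.187 = 4.013 mg/L.

t_c ≈ 2.24 d; minimum DO ≈ 4.01 mg/L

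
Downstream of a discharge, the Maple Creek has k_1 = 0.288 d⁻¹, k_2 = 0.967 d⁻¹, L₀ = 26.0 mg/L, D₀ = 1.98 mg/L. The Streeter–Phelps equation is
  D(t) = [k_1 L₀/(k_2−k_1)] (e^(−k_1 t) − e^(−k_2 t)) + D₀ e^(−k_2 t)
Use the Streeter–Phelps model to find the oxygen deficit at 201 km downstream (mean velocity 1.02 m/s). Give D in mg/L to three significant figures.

D ≈ 4.72 mg/L

Travel time t = x/v = 201 km / (1.02 m/s) = 201000 m / 1.02 m/s = 197100 s = 2.281 d.
k_1 L₀/(k_2−k_1) = 0.288×26.0/(0.967−0.288) = 7.488/0.6790 = 11.03 mg/L.
e^(−k_1 t) = e^(−0.288×2.281) = 0.5185; e^(−k_2 t) = e^(−0.967×2.281) = 0.1102.
D = 11.03 × (0.5185 − 0.1102) + 1.98 × 0.1102 = 4.503 + 0.2182 = 4.721 mg/L.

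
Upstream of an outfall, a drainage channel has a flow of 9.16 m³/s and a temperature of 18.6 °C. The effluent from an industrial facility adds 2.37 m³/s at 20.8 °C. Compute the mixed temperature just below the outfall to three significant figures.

Flow-weighted mixing: C = (Q_r C_r + Q_w C_w)/(Q_r + Q_w)
= (9.16×18.6 + 2.37×20.8)/(9.16 + 2.37) = 219.7/11.53 = 19.05 °C.

19.1 °C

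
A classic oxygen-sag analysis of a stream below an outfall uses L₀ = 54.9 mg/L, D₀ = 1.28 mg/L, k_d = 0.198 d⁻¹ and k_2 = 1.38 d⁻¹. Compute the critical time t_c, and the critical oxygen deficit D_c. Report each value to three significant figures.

With k_2/k_d = 6.970 and 1 − D₀(k_2−k_d)/(k_d L₀) = 0.8608,
t_c = ln(6.970 × 0.8608) / (1.38 − 0.198) = ln(6.000) / 1.182 = 1.792/1.182 = 1.516 d.
D_c = (k_d/k_2) L₀ e^(−k_d t_c) = (0.198/1.38) × 54.9 × e^(−0.198×1.516) = 0.1435 × 54.9 × 0.7407 = 5.835 mg/L.

t_c ≈ 1.52 d; D_c ≈ 5.83 mg/L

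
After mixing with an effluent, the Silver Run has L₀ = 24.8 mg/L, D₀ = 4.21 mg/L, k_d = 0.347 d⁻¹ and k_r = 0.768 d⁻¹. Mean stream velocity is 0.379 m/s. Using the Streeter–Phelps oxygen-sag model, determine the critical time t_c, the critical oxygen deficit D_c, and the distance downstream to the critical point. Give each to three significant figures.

At the critical point dD/dt = 0, so k_d L₀ e^(−k_d t) = k_r D. Substituting D(t) from the Streeter–Phelps equation and solving for t gives
t_c = ln[(k_r/k_d)(1 − D₀(k_r−k_d)/(k_d L₀))] / (k_r−k_d).
Here k_r−k_d = 0.4210 d⁻¹ and 1 − D₀(k_r−k_d)/(k_d L₀) = 1 − 4.21×0.4210/(0.347×24.8) = 0.7940, so
t_c = ln(2.213 × 0.7940) / 0.4210 = 0.5638 / 0.4210 = 1.339 d.
D_c = (k_d/k_r) L₀ e^(−k_d t_c) = (0.347/0.768) × 24.8 × e^(−0.347×1.339) = 0.4518 × 24.8 × 0.6283 = 7.040 mg/L.
x_c = v t_c = 0.379 m/s × 1.339 d × 86400 s/d = 43860 m ≈ 43.9 km.

t_c ≈ 1.34 d; D_c ≈ 7.04 mg/L; x_c ≈ 43.9 km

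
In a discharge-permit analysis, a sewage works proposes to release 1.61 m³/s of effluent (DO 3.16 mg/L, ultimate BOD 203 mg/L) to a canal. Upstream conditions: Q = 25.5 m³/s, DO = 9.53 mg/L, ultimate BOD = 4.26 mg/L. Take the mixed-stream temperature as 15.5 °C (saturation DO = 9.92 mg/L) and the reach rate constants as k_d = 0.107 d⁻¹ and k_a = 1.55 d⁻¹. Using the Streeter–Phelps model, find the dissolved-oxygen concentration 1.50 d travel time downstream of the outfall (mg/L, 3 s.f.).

DO ≈ 8.95 mg/L

Mixed DO = (25.5×9.53 + 1.61×3.16)/(25.5+1.61) = 248.1/27.11 = 9.152 mg/L.
Mixed L₀ = (25.5×4.26 + 1.61×203)/(27.11) = 435.5/27.11 = 16.06 mg/L.
Initial deficit D₀ = C_s − DO₀ = 9.92 − 9.152 = 0.7683 mg/L.
D(1.50) = [0.107×16.06/(1.55−0.107)](e^(−0.107×1.50) − e^(−1.55×1.50)) + 0.7683 e^(−1.55×1.50)
= 1.191 × (0.8517 − 0.09778) + 0.7683 × 0.09778 = 0.9731 mg/L.
DO = 9.92 − 0.9731 = 8.947 mg/L.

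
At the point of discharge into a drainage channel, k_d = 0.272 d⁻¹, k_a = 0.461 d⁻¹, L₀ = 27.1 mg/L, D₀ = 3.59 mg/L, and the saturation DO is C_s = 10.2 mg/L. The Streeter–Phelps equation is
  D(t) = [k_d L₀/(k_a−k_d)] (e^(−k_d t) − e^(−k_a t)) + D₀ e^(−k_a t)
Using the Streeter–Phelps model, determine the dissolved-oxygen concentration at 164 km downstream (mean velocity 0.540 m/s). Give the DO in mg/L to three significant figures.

DO ≈ 2.21 mg/L

Travel time t = x/v = 164 km / (0.540 m/s) = 164000 m / 0.540 m/s = 303700 s = 3.515 d.
k_d L₀/(k_a−k_d) = 0.272×27.1/(0.461−0.272) = 7.371/0.1890 = 39.00 mg/L.
e^(−k_d t) = e^(−0.272×3.515) = 0.3844; e^(−k_a t) = e^(−0.461×3.515) = 0.1978.
D = 39.00 × (0.3844 − 0.1978) + 3.59 × 0.1978 = 7.277 + 0.7101 = 7.987 mg/L.
DO = C_s − D = 10.2 − 7.987 = 2.213 mg/L.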